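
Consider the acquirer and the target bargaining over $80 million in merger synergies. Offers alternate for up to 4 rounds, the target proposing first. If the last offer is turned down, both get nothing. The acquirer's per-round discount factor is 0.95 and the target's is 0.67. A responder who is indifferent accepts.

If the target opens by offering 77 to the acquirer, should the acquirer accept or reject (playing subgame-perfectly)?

Accept

Round 4 (the acquirer proposes): rejection yields 0 for the target; the acquirer offers 0 and keeps 80.
Round 3 (the target proposes): the acquirer can get 80 next round, worth 0.95 × 80 = 76 now, so the target offers 76, keeping 4.
Round 2 (the acquirer proposes): the target can get 4 next round, worth 0.67 × 4 = 2.68 now; the acquirer offers that and keeps 77.32.
So by rejecting in round 1, the acquirer gets 77.32 next round, worth 0.95 × 77.32 = 73.454 now.
Offer 77 ≥ 73.454, so the acquirer accepts.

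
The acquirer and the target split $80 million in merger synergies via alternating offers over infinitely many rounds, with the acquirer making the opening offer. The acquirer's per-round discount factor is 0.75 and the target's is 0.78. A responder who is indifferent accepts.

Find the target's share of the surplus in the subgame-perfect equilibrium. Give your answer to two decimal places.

37.59

In a stationary SPE each proposer offers the other exactly their discounted continuation value.
If the acquirer keeps x when proposing and the target keeps y when proposing, then x = 80 − 0.78y and y = 80 − 0.75x.
Solving: x = 80(1 − 0.78) / (1 − 0.75·0.78) = 17.6 / 0.415 ≈ 42.4096.
The target gets 80 − 42.4096 ≈ 37.5904.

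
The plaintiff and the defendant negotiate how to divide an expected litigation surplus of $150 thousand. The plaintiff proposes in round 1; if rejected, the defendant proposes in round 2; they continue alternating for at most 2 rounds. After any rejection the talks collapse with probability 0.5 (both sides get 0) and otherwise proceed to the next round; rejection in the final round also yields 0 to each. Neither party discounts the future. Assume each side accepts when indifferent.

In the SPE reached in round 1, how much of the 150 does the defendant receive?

By backward induction:
Round 2 (the defendant proposes): the plaintiff will accept anything ≥ 0, so the defendant offers 0 and keeps 150.
Round 1 (the plaintiff proposes): rejecting gives the defendant an expected 0.5 × 150 = 75; the plaintiff offers that and keeps 75.

75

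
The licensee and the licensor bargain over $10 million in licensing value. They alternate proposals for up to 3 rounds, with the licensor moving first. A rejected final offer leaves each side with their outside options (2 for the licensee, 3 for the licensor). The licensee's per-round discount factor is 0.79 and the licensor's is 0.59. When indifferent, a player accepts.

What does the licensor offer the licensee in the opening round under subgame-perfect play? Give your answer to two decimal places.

Solve by backward induction from round 3.
Round 3 (the licensor proposes): the licensee gets 2 if talks fail, so the licensor offers 2 and keeps 8.
Round 2 (the licensee proposes): the licensor can get 8 next round, worth 0.59 × 8 = 4.72 now; the licensee offers that and keeps 5.28.
Round 1 (the licensor proposes): the licensee can get 5.28 next round, worth 0.79 × 5.28 = 4.1712 now. The licensor offers 4.1712 and keeps 10 − 4.1712 = 5.8288.

4.17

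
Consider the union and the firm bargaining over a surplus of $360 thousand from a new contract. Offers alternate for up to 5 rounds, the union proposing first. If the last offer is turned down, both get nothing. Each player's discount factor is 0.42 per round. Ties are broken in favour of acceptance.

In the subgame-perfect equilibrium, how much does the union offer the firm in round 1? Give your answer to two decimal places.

103.17

Round 5 (the union proposes): the firm will accept anything ≥ 0, so the union offers 0 and keeps 360.
Round 4 (the firm proposes): the union can get 360 next round, worth 0.42 × 360 = 151.2 now. The firm offers 151.2 and keeps 360 − 151.2 = 208.8.
Round 3 (the union proposes): the firm can get 208.8 next round, worth 0.42 × 208.8 = 87.696 now. The union offers 87.696 and keeps 360 − 87.696 = 272.304.
Round 2 (the firm proposes): the union can get 272.304 next round, worth 0.42 × 272.304 = 114.36768 now; the firm offers that and keeps 245.63232.
Round 1 (the union proposes): the firm can get 245.63232 next round, worth 0.42 × 245.63232 = 103.1655744 now. The union offers 103.1655744 and keeps 360 − 103.1655744 = 256.8344256.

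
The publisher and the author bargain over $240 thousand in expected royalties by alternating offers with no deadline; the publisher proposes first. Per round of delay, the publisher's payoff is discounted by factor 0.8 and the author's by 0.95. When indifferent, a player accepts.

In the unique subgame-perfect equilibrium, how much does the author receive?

190

Let x be the publisher's share when the publisher proposes and y be the author's share when the author proposes.
The author accepts iff offered ≥ 0.95·y, so x = 240 − 0.95y. Symmetrically y = 240 − 0.8x.
Substituting: x = 240 − 0.95(240 − 0.8x), giving x(1 − 0.8·0.95) = 240(1 − 0.95).
So x = 240 × 0.05 / 0.24 = 50, and the author receives 240 − x = 190.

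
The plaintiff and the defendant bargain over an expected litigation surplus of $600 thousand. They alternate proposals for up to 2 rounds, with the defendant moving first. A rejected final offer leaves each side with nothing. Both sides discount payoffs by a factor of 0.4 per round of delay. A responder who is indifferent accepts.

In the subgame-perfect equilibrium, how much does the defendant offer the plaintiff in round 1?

240

Round 2 (the plaintiff proposes): rejection yields 0 for the defendant; the plaintiff offers 0 and keeps 600.
Round 1 (the defendant proposes): the plaintiff can get 600 next round, worth 0.4 × 600 = 240 now; the defendant offers that and keeps 360.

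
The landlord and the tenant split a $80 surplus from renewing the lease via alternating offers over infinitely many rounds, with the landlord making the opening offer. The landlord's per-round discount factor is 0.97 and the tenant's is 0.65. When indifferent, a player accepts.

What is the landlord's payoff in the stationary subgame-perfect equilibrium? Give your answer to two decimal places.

When the landlord proposes, the tenant accepts any offer worth at least 0.65 times what the tenant would get by proposing next round; and vice versa.
This gives x = 80 − 0.65y and y = 80 − 0.97x, where x and y are each side's share when it proposes.
Hence (1 − 0.65·0.97)x = 80(1 − 0.65), i.e. 0.3695·x = 28.
x ≈ 75.7781; the tenant's share is 80 − x ≈ 4.2219.

75.78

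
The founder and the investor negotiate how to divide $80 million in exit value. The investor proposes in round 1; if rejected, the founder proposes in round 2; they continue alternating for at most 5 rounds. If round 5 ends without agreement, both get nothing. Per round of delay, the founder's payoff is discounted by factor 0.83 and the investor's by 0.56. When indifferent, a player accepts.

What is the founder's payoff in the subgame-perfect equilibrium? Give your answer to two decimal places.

42.80

Round 5 (the investor proposes): the founder will accept anything ≥ 0, so the investor offers 0 and keeps 80.
Round 4 (the founder proposes): the investor can get 80 next round, worth 0.56 × 80 = 44.8 now. The founder offers 44.8 and keeps 80 − 44.8 = 35.2.
Round 3 (the investor proposes): the founder can get 35.2 next round, worth 0.83 × 35.2 = 29.216 now. The investor offers 29.216 and keeps 80 − 29.216 = 50.784.
Round 2 (the founder proposes): the investor can get 50.784 next round, worth 0.56 × 50.784 = 28.43904 now. The founder offers 28.43904 and keeps 80 − 28.43904 = 51.56096.
Round 1 (the investor proposes): the founder can get 51.56096 next round, worth 0.83 × 51.56096 = 42.7955968 now, so the investor offers 42.7955968, keeping 37.2044032.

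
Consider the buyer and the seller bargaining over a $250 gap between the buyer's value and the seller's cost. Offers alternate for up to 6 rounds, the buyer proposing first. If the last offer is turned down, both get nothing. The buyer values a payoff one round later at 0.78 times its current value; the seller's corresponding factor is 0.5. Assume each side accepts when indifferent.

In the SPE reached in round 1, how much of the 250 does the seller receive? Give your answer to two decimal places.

Round 6 (the seller proposes): the buyer will accept anything ≥ 0, so the seller offers 0 and keeps 250.
Round 5 (the buyer proposes): the seller can get 250 next round, worth 0.5 × 250 = 125 now, so the buyer offers 125, keeping 125.
Round 4 (the seller proposes): the buyer can get 125 next round, worth 0.78 × 125 = 97.5 now, so the seller offers 97.5, keeping 152.5.
Round 3 (the buyer proposes): the seller can get 152.5 next round, worth 0.5 × 152.5 = 76.25 now, so the buyer offers 76.25, keeping 173.75.
Round 2 (the seller proposes): the buyer can get 173.75 next round, worth 0.78 × 173.75 = 135.525 now, so the seller offers 135.525, keeping 114.475.
Round 1 (the buyer proposes): the seller can get 114.475 next round, worth 0.5 × 114.475 = 57.2375 now. The buyer offers 57.2375 and keeps 250 − 57.2375 = 192.7625.

57.24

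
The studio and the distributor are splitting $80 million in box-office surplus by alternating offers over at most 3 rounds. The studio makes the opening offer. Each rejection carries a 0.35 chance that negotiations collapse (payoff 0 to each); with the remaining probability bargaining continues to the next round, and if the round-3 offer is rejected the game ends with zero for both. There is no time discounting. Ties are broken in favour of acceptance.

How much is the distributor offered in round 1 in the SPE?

By backward induction:
Round 3 (the studio proposes): the distributor will accept anything ≥ 0, so the studio offers 0 and keeps 80.
Round 2 (the distributor proposes): rejecting gives the studio an expected 0.65 × 80 = 52, so the distributor offers 52, keeping 28.
Round 1 (the studio proposes): rejecting gives the distributor an expected 0.65 × 28 = 18.2. The studio offers 18.2 and keeps 80 − 18.2 = 61.8.

18.2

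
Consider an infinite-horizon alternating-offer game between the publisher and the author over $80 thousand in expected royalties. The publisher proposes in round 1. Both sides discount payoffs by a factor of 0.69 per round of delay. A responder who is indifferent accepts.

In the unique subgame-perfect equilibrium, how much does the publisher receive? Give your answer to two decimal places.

47.34

Let x be the publisher's share when the publisher proposes and y be the author's share when the author proposes.
The author accepts iff offered ≥ 0.69·y, so x = 80 − 0.69y. Symmetrically y = 80 − 0.69x.
Substituting: x = 80 − 0.69(80 − 0.69x), giving x(1 − 0.69·0.69) = 80(1 − 0.69).
So x = 80 × 0.31 / 0.5239 ≈ 47.3373, and the author receives 80 − x ≈ 32.6627.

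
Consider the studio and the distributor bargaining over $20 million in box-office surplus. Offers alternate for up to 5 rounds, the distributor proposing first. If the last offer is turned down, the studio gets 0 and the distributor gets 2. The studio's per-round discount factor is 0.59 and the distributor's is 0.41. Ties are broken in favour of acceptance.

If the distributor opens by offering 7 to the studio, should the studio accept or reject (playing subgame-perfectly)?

Reject

Work out the studio's continuation value if the offer is rejected.
Round 5 (the distributor proposes): the studio will accept anything ≥ 0, so the distributor offers 0 and keeps 20.
Round 4 (the studio proposes): the distributor can get 20 next round, worth 0.41 × 20 = 8.2 now; the studio offers that and keeps 11.8.
Round 3 (the distributor proposes): the studio can get 11.8 next round, worth 0.59 × 11.8 = 6.962 now, so the distributor offers 6.962, keeping 13.038.
Round 2 (the studio proposes): the distributor can get 13.038 next round, worth 0.41 × 13.038 = 5.34558 now, so the studio offers 5.34558, keeping 14.65442.
So by rejecting in round 1, the studio gets 14.65442 next round, worth 0.59 × 14.65442 = 8.6461078 now.
Offer 7 < 8.6461078, so the studio rejects.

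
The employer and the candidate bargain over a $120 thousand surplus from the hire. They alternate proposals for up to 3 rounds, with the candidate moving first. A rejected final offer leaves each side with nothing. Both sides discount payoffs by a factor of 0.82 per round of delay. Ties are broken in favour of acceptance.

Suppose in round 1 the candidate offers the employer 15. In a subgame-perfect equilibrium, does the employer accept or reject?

Reject

Round 3 (the candidate proposes): the employer will accept anything ≥ 0, so the candidate offers 0 and keeps 120.
Round 2 (the employer proposes): the candidate can get 120 next round, worth 0.82 × 120 = 98.4 now. The employer offers 98.4 and keeps 120 − 98.4 = 21.6.
So by rejecting in round 1, the employer gets 21.6 next round, worth 0.82 × 21.6 = 17.712 now.
Offer 15 < 17.712, so the employer rejects.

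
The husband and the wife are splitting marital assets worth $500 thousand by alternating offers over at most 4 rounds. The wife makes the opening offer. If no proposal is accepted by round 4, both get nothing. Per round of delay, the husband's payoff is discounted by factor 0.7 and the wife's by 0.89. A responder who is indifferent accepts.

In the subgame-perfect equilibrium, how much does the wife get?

243.45

Round 4 (the husband proposes): the wife will accept anything ≥ 0, so the husband offers 0 and keeps 500.
Round 3 (the wife proposes): the husband can get 500 next round, worth 0.7 × 500 = 350 now, so the wife offers 350, keeping 150.
Round 2 (the husband proposes): the wife can get 150 next round, worth 0.89 × 150 = 133.5 now; the husband offers that and keeps 366.5.
Round 1 (the wife proposes): the husband can get 366.5 next round, worth 0.7 × 366.5 = 256.55 now. The wife offers 256.55 and keeps 500 − 256.55 = 243.45.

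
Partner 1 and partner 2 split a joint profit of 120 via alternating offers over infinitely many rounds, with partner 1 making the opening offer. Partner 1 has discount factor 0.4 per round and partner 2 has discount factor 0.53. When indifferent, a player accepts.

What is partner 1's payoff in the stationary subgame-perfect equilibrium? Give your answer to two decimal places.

71.57

When partner 1 proposes, partner 2 accepts any offer worth at least 0.53 times what partner 2 would get by proposing next round; and vice versa.
This gives x = 120 − 0.53y and y = 120 − 0.4x, where x and y are each side's share when it proposes.
Hence (1 − 0.53·0.4)x = 120(1 − 0.53), i.e. 0.788·x = 56.4.
x ≈ 71.5736; partner 2's share is 120 − x ≈ 48.4264.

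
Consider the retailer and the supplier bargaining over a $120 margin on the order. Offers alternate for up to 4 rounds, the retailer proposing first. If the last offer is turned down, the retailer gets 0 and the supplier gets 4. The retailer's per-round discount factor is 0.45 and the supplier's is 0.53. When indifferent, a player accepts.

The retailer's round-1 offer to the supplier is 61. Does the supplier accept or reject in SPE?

Accept

Round 4 (the supplier proposes): the retailer will accept anything ≥ 0, so the supplier offers 0 and keeps 120.
Round 3 (the retailer proposes): the supplier can get 120 next round, worth 0.53 × 120 = 63.6 now. The retailer offers 63.6 and keeps 120 − 63.6 = 56.4.
Round 2 (the supplier proposes): the retailer can get 56.4 next round, worth 0.45 × 56.4 = 25.38 now. The supplier offers 25.38 and keeps 120 − 25.38 = 94.62.
So by rejecting in round 1, the supplier gets 94.62 next round, worth 0.53 × 94.62 = 50.1486 now.
Offer 61 ≥ 50.1486, so the supplier accepts.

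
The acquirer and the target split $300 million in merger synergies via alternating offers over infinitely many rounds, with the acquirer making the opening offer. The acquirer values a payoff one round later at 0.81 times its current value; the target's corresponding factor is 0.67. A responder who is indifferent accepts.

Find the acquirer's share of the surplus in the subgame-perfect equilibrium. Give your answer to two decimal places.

216.49

Let x be the acquirer's share when the acquirer proposes and y be the target's share when the target proposes.
The target accepts iff offered ≥ 0.67·y, so x = 300 − 0.67y. Symmetrically y = 300 − 0.81x.
Substituting: x = 300 − 0.67(300 − 0.81x), giving x(1 − 0.81·0.67) = 300(1 − 0.67).
So x = 300 × 0.33 / 0.4573 ≈ 216.4881, and the target receives 300 − x ≈ 83.5119.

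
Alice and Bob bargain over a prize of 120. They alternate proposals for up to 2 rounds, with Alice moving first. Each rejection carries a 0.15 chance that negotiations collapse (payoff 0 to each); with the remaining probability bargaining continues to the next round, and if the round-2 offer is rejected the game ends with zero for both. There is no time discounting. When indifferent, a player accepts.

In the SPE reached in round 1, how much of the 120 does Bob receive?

102

Round 2 (Bob proposes): rejection yields 0 for Alice; Bob offers 0 and keeps 120.
Round 1 (Alice proposes): rejecting gives Bob an expected 0.85 × 120 = 102, so Alice offers 102, keeping 18.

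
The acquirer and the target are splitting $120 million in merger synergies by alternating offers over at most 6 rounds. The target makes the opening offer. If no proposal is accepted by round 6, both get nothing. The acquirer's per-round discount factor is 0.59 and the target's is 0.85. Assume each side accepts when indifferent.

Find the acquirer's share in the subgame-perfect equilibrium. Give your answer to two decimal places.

Round 6 (the acquirer proposes): the target will accept anything ≥ 0, so the acquirer offers 0 and keeps 120.
Round 5 (the target proposes): the acquirer can get 120 next round, worth 0.59 × 120 = 70.8 now; the target offers that and keeps 49.2.
Round 4 (the acquirer proposes): the target can get 49.2 next round, worth 0.85 × 49.2 = 41.82 now. The acquirer offers 41.82 and keeps 120 − 41.82 = 78.18.
Round 3 (the target proposes): the acquirer can get 78.18 next round, worth 0.59 × 78.18 = 46.1262 now. The target offers 46.1262 and keeps 120 − 46.1262 = 73.8738.
Round 2 (the acquirer proposes): the target can get 73.8738 next round, worth 0.85 × 73.8738 = 62.79273 now. The acquirer offers 62.79273 and keeps 120 − 62.79273 = 57.20727.
Round 1 (the target proposes): the acquirer can get 57.20727 next round, worth 0.59 × 57.20727 = 33.7522893 now, so the target offers 33.7522893, keeping 86.2477107.

33.75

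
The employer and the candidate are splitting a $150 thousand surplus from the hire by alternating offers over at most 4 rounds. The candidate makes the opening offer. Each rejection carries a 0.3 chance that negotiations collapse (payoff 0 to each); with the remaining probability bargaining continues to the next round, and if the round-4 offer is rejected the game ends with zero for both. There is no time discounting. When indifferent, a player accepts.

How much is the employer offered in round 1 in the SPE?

By backward induction:
Round 4 (the employer proposes): rejection yields 0 for the candidate; the employer offers 0 and keeps 150.
Round 3 (the candidate proposes): rejecting gives the employer an expected 0.7 × 150 = 105. The candidate offers 105 and keeps 150 − 105 = 45.
Round 2 (the employer proposes): rejecting gives the candidate an expected 0.7 × 45 = 31.5, so the employer offers 31.5, keeping 118.5.
Round 1 (the candidate proposes): rejecting gives the employer an expected 0.7 × 118.5 = 82.95, so the candidate offers 82.95, keeping 67.05.

82.95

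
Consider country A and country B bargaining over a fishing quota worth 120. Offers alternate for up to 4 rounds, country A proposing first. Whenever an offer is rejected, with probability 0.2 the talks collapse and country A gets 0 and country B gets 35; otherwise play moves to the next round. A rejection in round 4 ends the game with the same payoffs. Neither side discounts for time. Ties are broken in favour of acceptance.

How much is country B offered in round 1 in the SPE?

92.12

Round 4 (country B proposes): rejection yields 0 for country A; country B offers 0 and keeps 120.
Round 3 (country A proposes): rejecting gives country B an expected 0.8 × 120 + 0.2 × 35 = 103, so country A offers 103, keeping 17.
Round 2 (country B proposes): rejecting gives country A an expected 0.8 × 17 = 13.6, so country B offers 13.6, keeping 106.4.
Round 1 (country A proposes): rejecting gives country B an expected 0.8 × 106.4 + 0.2 × 35 = 92.12, so country A offers 92.12, keeping 27.88.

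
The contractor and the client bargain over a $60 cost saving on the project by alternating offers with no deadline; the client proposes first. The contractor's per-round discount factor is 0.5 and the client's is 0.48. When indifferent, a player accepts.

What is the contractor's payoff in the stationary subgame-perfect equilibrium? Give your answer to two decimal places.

20.53

When the client proposes, the contractor accepts any offer worth at least 0.5 times what the contractor would get by proposing next round; and vice versa.
This gives x = 60 − 0.5y and y = 60 − 0.48x, where x and y are each side's share when it proposes.
Hence (1 − 0.5·0.48)x = 60(1 − 0.5), i.e. 0.76·x = 30.
x ≈ 39.4737; the contractor's share is 60 − x ≈ 20.5263.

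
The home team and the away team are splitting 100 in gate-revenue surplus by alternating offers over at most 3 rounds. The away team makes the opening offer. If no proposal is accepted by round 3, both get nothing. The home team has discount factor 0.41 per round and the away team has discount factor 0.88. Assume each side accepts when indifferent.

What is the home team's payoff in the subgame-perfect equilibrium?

Work backward from the last round.
Round 3 (the away team proposes): rejection yields 0 for the home team; the away team offers 0 and keeps 100.
Round 2 (the home team proposes): the away team can get 100 next round, worth 0.88 × 100 = 88 now, so the home team offers 88, keeping 12.
Round 1 (the away team proposes): the home team can get 12 next round, worth 0.41 × 12 = 4.92 now; the away team offers that and keeps 95.08.

4.92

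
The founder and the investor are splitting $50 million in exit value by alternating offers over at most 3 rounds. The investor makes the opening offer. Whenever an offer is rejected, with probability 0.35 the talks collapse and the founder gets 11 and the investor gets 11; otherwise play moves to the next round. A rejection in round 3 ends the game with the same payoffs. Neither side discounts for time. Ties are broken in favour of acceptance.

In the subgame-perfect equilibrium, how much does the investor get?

32.63

Round 3 (the investor proposes): the founder gets 11 if talks fail, so the investor offers 11 and keeps 39.
Round 2 (the founder proposes): rejecting gives the investor an expected 0.65 × 39 + 0.35 × 11 = 29.2. The founder offers 29.2 and keeps 50 − 29.2 = 20.8.
Round 1 (the investor proposes): rejecting gives the founder an expected 0.65 × 20.8 + 0.35 × 11 = 17.37; the investor offers that and keeps 32.63.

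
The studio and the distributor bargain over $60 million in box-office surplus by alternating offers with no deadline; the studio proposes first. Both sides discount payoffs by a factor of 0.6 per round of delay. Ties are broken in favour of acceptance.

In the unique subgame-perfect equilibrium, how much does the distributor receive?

22.5

When the studio proposes, the distributor accepts any offer worth at least 0.6 times what the distributor would get by proposing next round; and vice versa.
This gives x = 60 − 0.6y and y = 60 − 0.6x, where x and y are each side's share when it proposes.
Hence (1 − 0.6·0.6)x = 60(1 − 0.6), i.e. 0.64·x = 24.
x = 37.5; the distributor's share is 60 − x = 22.5.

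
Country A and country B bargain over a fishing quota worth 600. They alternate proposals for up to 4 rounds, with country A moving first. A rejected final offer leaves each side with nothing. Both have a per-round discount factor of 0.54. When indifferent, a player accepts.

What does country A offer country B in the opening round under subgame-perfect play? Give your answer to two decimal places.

Solve by backward induction from round 4.
Round 4 (country B proposes): rejection yields 0 for country A; country B offers 0 and keeps 600.
Round 3 (country A proposes): country B can get 600 next round, worth 0.54 × 600 = 324 now. Country A offers 324 and keeps 600 − 324 = 276.
Round 2 (country B proposes): country A can get 276 next round, worth 0.54 × 276 = 149.04 now, so country B offers 149.04, keeping 450.96.
Round 1 (country A proposes): country B can get 450.96 next round, worth 0.54 × 450.96 = 243.5184 now. Country A offers 243.5184 and keeps 600 − 243.5184 = 356.4816.

243.52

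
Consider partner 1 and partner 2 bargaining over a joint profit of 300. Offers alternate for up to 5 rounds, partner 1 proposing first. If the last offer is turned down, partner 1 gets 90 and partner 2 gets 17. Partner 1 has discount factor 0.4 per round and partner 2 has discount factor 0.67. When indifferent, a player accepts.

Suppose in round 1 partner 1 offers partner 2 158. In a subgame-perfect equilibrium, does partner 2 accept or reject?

Work out partner 2's continuation value if the offer is rejected.
Round 5 (partner 1 proposes): partner 2 gets 17 if talks fail, so partner 1 offers 17 and keeps 283.
Round 4 (partner 2 proposes): partner 1 can get 283 next round, worth 0.4 × 283 = 113.2 now, so partner 2 offers 113.2, keeping 186.8.
Round 3 (partner 1 proposes): partner 2 can get 186.8 next round, worth 0.67 × 186.8 = 125.156 now; partner 1 offers that and keeps 174.844.
Round 2 (partner 2 proposes): partner 1 can get 174.844 next round, worth 0.4 × 174.844 = 69.9376 now; partner 2 offers that and keeps 230.0624.
So by rejecting in round 1, partner 2 gets 230.0624 next round, worth 0.67 × 230.0624 = 154.141808 now.
Offer 158 ≥ 154.141808, so partner 2 accepts.

Accept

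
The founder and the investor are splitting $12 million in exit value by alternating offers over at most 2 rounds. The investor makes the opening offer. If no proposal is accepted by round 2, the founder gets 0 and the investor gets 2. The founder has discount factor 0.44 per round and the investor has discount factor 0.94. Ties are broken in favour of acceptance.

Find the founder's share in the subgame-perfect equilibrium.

Round 2 (the founder proposes): the investor gets 2 if talks fail, so the founder offers 2 and keeps 10.
Round 1 (the investor proposes): the founder can get 10 next round, worth 0.44 × 10 = 4.4 now. The investor offers 4.4 and keeps 12 − 4.4 = 7.6.

4.4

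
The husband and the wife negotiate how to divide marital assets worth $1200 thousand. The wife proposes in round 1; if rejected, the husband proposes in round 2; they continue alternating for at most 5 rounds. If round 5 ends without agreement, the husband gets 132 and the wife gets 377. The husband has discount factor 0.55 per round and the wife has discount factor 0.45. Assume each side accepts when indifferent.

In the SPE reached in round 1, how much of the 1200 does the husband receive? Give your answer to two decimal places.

By backward induction:
Round 5 (the wife proposes): the husband gets 132 if talks fail, so the wife offers 132 and keeps 1068.
Round 4 (the husband proposes): the wife can get 1068 next round, worth 0.45 × 1068 = 480.6 now; the husband offers that and keeps 719.4.
Round 3 (the wife proposes): the husband can get 719.4 next round, worth 0.55 × 719.4 = 395.67 now. The wife offers 395.67 and keeps 1200 − 395.67 = 804.33.
Round 2 (the husband proposes): the wife can get 804.33 next round, worth 0.45 × 804.33 = 361.9485 now; the husband offers that and keeps 838.0515.
Round 1 (the wife proposes): the husband can get 838.0515 next round, worth 0.55 × 838.0515 = 460.928325 now. The wife offers 460.928325 and keeps 1200 − 460.928325 = 739.071675.

460.93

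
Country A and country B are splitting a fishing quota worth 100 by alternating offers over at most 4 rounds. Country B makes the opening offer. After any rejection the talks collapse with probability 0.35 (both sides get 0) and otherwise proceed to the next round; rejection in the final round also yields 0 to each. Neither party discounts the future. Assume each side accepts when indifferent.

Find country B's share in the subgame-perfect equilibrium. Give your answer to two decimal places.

By backward induction:
Round 4 (country A proposes): rejection yields 0 for country B; country A offers 0 and keeps 100.
Round 3 (country B proposes): rejecting gives country A an expected 0.65 × 100 = 65. Country B offers 65 and keeps 100 − 65 = 35.
Round 2 (country A proposes): rejecting gives country B an expected 0.65 × 35 = 22.75; country A offers that and keeps 77.25.
Round 1 (country B proposes): rejecting gives country A an expected 0.65 × 77.25 = 50.2125, so country B offers 50.2125, keeping 49.7875.

49.79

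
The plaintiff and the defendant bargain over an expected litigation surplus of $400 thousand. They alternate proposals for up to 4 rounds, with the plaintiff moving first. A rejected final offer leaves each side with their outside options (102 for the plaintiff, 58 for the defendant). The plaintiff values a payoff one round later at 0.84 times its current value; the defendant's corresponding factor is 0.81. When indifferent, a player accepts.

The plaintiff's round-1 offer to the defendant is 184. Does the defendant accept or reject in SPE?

Round 4 (the defendant proposes): the plaintiff gets 102 if talks fail, so the defendant offers 102 and keeps 298.
Round 3 (the plaintiff proposes): the defendant can get 298 next round, worth 0.81 × 298 = 241.38 now; the plaintiff offers that and keeps 158.62.
Round 2 (the defendant proposes): the plaintiff can get 158.62 next round, worth 0.84 × 158.62 = 133.2408 now, so the defendant offers 133.2408, keeping 266.7592.
So by rejecting in round 1, the defendant gets 266.7592 next round, worth 0.81 × 266.7592 = 216.074952 now.
Offer 184 < 216.074952, so the defendant rejects.

Reject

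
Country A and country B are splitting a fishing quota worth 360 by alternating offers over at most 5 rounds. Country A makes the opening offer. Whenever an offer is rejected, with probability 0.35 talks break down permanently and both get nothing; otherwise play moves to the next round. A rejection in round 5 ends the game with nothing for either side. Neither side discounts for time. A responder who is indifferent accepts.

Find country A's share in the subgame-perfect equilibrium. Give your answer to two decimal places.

243.50

By backward induction:
Round 5 (country A proposes): country B will accept anything ≥ 0, so country A offers 0 and keeps 360.
Round 4 (country B proposes): rejecting gives country A an expected 0.65 × 360 = 234. Country B offers 234 and keeps 360 − 234 = 126.
Round 3 (country A proposes): rejecting gives country B an expected 0.65 × 126 = 81.9, so country A offers 81.9, keeping 278.1.
Round 2 (country B proposes): rejecting gives country A an expected 0.65 × 278.1 = 180.765. Country B offers 180.765 and keeps 360 − 180.765 = 179.235.
Round 1 (country A proposes): rejecting gives country B an expected 0.65 × 179.235 = 116.50275. Country A offers 116.50275 and keeps 360 − 116.50275 = 243.49725.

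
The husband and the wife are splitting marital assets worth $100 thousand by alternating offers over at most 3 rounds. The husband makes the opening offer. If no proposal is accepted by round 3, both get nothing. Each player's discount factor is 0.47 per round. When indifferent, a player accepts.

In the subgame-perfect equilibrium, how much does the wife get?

24.91

Round 3 (the husband proposes): the wife will accept anything ≥ 0, so the husband offers 0 and keeps 100.
Round 2 (the wife proposes): the husband can get 100 next round, worth 0.47 × 100 = 47 now; the wife offers that and keeps 53.
Round 1 (the husband proposes): the wife can get 53 next round, worth 0.47 × 53 = 24.91 now, so the husband offers 24.91, keeping 75.09.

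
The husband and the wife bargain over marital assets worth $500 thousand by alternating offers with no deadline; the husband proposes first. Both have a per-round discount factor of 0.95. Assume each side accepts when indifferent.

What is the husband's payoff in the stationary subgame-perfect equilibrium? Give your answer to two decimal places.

256.41

Let x be the husband's share when the husband proposes and y be the wife's share when the wife proposes.
The wife accepts iff offered ≥ 0.95·y, so x = 500 − 0.95y. Symmetrically y = 500 − 0.95x.
Substituting: x = 500 − 0.95(500 − 0.95x), giving x(1 − 0.95·0.95) = 500(1 − 0.95).
So x = 500 × 0.05 / 0.0975 ≈ 256.4103, and the wife receives 500 − x ≈ 243.5897.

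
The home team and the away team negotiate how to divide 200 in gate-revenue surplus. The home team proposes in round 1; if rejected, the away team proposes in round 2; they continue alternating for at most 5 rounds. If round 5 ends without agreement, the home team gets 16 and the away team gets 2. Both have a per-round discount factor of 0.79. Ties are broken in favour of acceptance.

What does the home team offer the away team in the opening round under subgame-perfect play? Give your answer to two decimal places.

Round 5 (the home team proposes): the away team gets 2 if talks fail, so the home team offers 2 and keeps 198.
Round 4 (the away team proposes): the home team can get 198 next round, worth 0.79 × 198 = 156.42 now. The away team offers 156.42 and keeps 200 − 156.42 = 43.58.
Round 3 (the home team proposes): the away team can get 43.58 next round, worth 0.79 × 43.58 = 34.4282 now. The home team offers 34.4282 and keeps 200 − 34.4282 = 165.5718.
Round 2 (the away team proposes): the home team can get 165.5718 next round, worth 0.79 × 165.5718 = 130.801722 now; the away team offers that and keeps 69.198278.
Round 1 (the home team proposes): the away team can get 69.198278 next round, worth 0.79 × 69.198278 = 54.66663962 now, so the home team offers 54.66663962, keeping 145.33336038.

54.67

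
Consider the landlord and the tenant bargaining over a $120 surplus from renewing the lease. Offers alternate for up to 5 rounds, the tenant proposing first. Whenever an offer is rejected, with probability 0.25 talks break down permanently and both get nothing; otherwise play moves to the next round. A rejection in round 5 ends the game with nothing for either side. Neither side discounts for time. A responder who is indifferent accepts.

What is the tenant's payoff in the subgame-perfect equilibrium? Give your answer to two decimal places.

84.84

Round 5 (the tenant proposes): the landlord will accept anything ≥ 0, so the tenant offers 0 and keeps 120.
Round 4 (the landlord proposes): rejecting gives the tenant an expected 0.75 × 120 = 90, so the landlord offers 90, keeping 30.
Round 3 (the tenant proposes): rejecting gives the landlord an expected 0.75 × 30 = 22.5; the tenant offers that and keeps 97.5.
Round 2 (the landlord proposes): rejecting gives the tenant an expected 0.75 × 97.5 = 73.125. The landlord offers 73.125 and keeps 120 − 73.125 = 46.875.
Round 1 (the tenant proposes): rejecting gives the landlord an expected 0.75 × 46.875 = 35.15625. The tenant offers 35.15625 and keeps 120 − 35.15625 = 84.84375.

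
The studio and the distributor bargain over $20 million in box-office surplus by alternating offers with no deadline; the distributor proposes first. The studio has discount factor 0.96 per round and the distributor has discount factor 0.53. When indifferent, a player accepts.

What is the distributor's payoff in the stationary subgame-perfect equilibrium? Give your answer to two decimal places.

1.63

Let x be the distributor's share when the distributor proposes and y be the studio's share when the studio proposes.
The studio accepts iff offered ≥ 0.96·y, so x = 20 − 0.96y. Symmetrically y = 20 − 0.53x.
Substituting: x = 20 − 0.96(20 − 0.53x), giving x(1 − 0.53·0.96) = 20(1 − 0.96).
So x = 20 × 0.04 / 0.4912 ≈ 1.6287, and the studio receives 20 − x ≈ 18.3713.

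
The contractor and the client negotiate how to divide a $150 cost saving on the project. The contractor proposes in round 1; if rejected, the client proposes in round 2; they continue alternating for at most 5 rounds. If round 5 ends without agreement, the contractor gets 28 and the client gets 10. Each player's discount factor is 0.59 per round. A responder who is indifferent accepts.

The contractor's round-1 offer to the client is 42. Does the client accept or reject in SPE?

Reject

Round 5 (the contractor proposes): the client gets 10 if talks fail, so the contractor offers 10 and keeps 140.
Round 4 (the client proposes): the contractor can get 140 next round, worth 0.59 × 140 = 82.6 now; the client offers that and keeps 67.4.
Round 3 (the contractor proposes): the client can get 67.4 next round, worth 0.59 × 67.4 = 39.766 now, so the contractor offers 39.766, keeping 110.234.
Round 2 (the client proposes): the contractor can get 110.234 next round, worth 0.59 × 110.234 = 65.03806 now, so the client offers 65.03806, keeping 84.96194.
So by rejecting in round 1, the client gets 84.96194 next round, worth 0.59 × 84.96194 = 50.1275446 now.
Offer 42 < 50.1275446, so the client rejects.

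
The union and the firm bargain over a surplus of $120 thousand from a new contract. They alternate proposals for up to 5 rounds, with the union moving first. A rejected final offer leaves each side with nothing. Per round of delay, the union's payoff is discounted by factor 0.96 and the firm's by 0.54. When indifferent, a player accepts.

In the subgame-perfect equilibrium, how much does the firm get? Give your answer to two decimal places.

Work backward from the last round.
Round 5 (the union proposes): rejection yields 0 for the firm; the union offers 0 and keeps 120.
Round 4 (the firm proposes): the union can get 120 next round, worth 0.96 × 120 = 115.2 now. The firm offers 115.2 and keeps 120 − 115.2 = 4.8.
Round 3 (the union proposes): the firm can get 4.8 next round, worth 0.54 × 4.8 = 2.592 now. The union offers 2.592 and keeps 120 − 2.592 = 117.408.
Round 2 (the firm proposes): the union can get 117.408 next round, worth 0.96 × 117.408 = 112.71168 now, so the firm offers 112.71168, keeping 7.28832.
Round 1 (the union proposes): the firm can get 7.28832 next round, worth 0.54 × 7.28832 = 3.9356928 now; the union offers that and keeps 116.0643072.

3.94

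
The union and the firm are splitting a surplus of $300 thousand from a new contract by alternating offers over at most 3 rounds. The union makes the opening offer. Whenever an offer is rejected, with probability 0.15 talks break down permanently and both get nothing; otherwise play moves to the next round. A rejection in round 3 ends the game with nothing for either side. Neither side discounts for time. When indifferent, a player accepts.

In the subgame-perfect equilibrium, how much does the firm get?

38.25

By backward induction:
Round 3 (the union proposes): the firm will accept anything ≥ 0, so the union offers 0 and keeps 300.
Round 2 (the firm proposes): rejecting gives the union an expected 0.85 × 300 = 255, so the firm offers 255, keeping 45.
Round 1 (the union proposes): rejecting gives the firm an expected 0.85 × 45 = 38.25; the union offers that and keeps 261.75.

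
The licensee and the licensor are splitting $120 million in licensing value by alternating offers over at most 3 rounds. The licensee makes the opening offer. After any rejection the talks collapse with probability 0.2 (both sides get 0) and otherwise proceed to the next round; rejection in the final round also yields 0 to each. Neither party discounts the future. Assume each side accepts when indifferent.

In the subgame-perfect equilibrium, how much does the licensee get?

Round 3 (the licensee proposes): the licensor will accept anything ≥ 0, so the licensee offers 0 and keeps 120.
Round 2 (the licensor proposes): rejecting gives the licensee an expected 0.8 × 120 = 96. The licensor offers 96 and keeps 120 − 96 = 24.
Round 1 (the licensee proposes): rejecting gives the licensor an expected 0.8 × 24 = 19.2, so the licensee offers 19.2, keeping 100.8.

100.8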